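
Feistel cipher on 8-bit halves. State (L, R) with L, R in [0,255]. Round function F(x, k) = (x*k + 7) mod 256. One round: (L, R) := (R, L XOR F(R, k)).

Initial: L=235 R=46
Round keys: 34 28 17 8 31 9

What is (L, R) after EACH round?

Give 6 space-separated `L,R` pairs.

Round 1 (k=34): L=46 R=200
Round 2 (k=28): L=200 R=201
Round 3 (k=17): L=201 R=168
Round 4 (k=8): L=168 R=142
Round 5 (k=31): L=142 R=145
Round 6 (k=9): L=145 R=174

Answer: 46,200 200,201 201,168 168,142 142,145 145,174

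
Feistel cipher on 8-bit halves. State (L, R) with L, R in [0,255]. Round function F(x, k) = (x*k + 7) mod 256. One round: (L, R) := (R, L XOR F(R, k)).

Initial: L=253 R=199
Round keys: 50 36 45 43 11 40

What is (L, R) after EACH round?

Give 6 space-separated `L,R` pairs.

Answer: 199,24 24,160 160,63 63,60 60,164 164,155

Derivation:
Round 1 (k=50): L=199 R=24
Round 2 (k=36): L=24 R=160
Round 3 (k=45): L=160 R=63
Round 4 (k=43): L=63 R=60
Round 5 (k=11): L=60 R=164
Round 6 (k=40): L=164 R=155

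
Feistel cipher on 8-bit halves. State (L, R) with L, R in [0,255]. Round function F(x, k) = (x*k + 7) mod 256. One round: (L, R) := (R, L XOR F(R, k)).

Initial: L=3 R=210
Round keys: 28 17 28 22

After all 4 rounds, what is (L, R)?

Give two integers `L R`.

Round 1 (k=28): L=210 R=252
Round 2 (k=17): L=252 R=17
Round 3 (k=28): L=17 R=31
Round 4 (k=22): L=31 R=160

Answer: 31 160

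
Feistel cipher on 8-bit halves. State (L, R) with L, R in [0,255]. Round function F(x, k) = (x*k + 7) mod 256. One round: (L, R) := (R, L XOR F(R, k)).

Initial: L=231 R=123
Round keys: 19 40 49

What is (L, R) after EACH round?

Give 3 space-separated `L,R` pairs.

Answer: 123,207 207,36 36,36

Derivation:
Round 1 (k=19): L=123 R=207
Round 2 (k=40): L=207 R=36
Round 3 (k=49): L=36 R=36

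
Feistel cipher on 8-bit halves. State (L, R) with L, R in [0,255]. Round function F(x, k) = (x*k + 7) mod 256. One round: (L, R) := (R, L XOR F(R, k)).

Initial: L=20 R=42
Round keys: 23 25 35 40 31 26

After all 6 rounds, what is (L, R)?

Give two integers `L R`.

Answer: 86 118

Derivation:
Round 1 (k=23): L=42 R=217
Round 2 (k=25): L=217 R=18
Round 3 (k=35): L=18 R=164
Round 4 (k=40): L=164 R=181
Round 5 (k=31): L=181 R=86
Round 6 (k=26): L=86 R=118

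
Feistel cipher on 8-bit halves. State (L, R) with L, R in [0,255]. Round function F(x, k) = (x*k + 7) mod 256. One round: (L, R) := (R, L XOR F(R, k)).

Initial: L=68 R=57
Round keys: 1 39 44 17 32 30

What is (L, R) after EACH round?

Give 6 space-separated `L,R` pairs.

Answer: 57,4 4,154 154,123 123,168 168,124 124,39

Derivation:
Round 1 (k=1): L=57 R=4
Round 2 (k=39): L=4 R=154
Round 3 (k=44): L=154 R=123
Round 4 (k=17): L=123 R=168
Round 5 (k=32): L=168 R=124
Round 6 (k=30): L=124 R=39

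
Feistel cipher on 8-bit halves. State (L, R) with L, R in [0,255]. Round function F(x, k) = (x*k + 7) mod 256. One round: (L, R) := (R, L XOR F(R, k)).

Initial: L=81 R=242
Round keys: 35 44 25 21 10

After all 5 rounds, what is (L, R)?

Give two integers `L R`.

Answer: 170 131

Derivation:
Round 1 (k=35): L=242 R=76
Round 2 (k=44): L=76 R=229
Round 3 (k=25): L=229 R=40
Round 4 (k=21): L=40 R=170
Round 5 (k=10): L=170 R=131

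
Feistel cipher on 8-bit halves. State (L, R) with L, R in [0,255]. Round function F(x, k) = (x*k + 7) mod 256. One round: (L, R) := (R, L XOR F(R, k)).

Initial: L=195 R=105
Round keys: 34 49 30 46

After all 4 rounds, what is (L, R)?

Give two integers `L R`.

Answer: 77 149

Derivation:
Round 1 (k=34): L=105 R=58
Round 2 (k=49): L=58 R=72
Round 3 (k=30): L=72 R=77
Round 4 (k=46): L=77 R=149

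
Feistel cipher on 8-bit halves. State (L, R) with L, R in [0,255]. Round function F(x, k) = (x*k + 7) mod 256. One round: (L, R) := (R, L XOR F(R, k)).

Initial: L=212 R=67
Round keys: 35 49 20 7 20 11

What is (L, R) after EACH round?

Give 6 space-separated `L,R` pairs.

Answer: 67,228 228,232 232,195 195,180 180,212 212,151

Derivation:
Round 1 (k=35): L=67 R=228
Round 2 (k=49): L=228 R=232
Round 3 (k=20): L=232 R=195
Round 4 (k=7): L=195 R=180
Round 5 (k=20): L=180 R=212
Round 6 (k=11): L=212 R=151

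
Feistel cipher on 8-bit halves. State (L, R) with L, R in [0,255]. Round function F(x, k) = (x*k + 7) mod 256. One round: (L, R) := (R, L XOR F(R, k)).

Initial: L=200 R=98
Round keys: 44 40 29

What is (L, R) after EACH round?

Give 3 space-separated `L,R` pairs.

Answer: 98,23 23,253 253,167

Derivation:
Round 1 (k=44): L=98 R=23
Round 2 (k=40): L=23 R=253
Round 3 (k=29): L=253 R=167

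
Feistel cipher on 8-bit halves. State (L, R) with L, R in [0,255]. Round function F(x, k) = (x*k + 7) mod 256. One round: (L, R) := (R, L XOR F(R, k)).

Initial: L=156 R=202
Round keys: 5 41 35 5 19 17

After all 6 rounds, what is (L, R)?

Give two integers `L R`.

Round 1 (k=5): L=202 R=101
Round 2 (k=41): L=101 R=254
Round 3 (k=35): L=254 R=164
Round 4 (k=5): L=164 R=197
Round 5 (k=19): L=197 R=2
Round 6 (k=17): L=2 R=236

Answer: 2 236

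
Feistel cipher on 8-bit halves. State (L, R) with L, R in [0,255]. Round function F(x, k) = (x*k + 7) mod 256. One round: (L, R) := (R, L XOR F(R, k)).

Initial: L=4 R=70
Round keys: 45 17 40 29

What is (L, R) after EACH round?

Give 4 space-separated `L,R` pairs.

Answer: 70,81 81,46 46,102 102,187

Derivation:
Round 1 (k=45): L=70 R=81
Round 2 (k=17): L=81 R=46
Round 3 (k=40): L=46 R=102
Round 4 (k=29): L=102 R=187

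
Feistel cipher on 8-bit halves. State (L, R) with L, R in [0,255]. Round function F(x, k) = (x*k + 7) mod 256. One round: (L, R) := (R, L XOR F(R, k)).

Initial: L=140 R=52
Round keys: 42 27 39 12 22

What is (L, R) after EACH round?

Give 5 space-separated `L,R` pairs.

Answer: 52,3 3,108 108,120 120,203 203,1

Derivation:
Round 1 (k=42): L=52 R=3
Round 2 (k=27): L=3 R=108
Round 3 (k=39): L=108 R=120
Round 4 (k=12): L=120 R=203
Round 5 (k=22): L=203 R=1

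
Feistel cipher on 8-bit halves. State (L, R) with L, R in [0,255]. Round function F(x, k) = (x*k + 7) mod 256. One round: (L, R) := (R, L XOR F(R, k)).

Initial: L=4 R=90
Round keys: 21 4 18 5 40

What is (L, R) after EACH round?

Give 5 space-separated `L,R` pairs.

Answer: 90,109 109,225 225,180 180,106 106,35

Derivation:
Round 1 (k=21): L=90 R=109
Round 2 (k=4): L=109 R=225
Round 3 (k=18): L=225 R=180
Round 4 (k=5): L=180 R=106
Round 5 (k=40): L=106 R=35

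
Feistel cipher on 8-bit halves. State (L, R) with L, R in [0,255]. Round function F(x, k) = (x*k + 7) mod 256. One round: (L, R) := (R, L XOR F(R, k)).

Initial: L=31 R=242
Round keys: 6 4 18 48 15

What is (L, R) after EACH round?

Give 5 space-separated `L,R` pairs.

Answer: 242,172 172,69 69,77 77,50 50,184

Derivation:
Round 1 (k=6): L=242 R=172
Round 2 (k=4): L=172 R=69
Round 3 (k=18): L=69 R=77
Round 4 (k=48): L=77 R=50
Round 5 (k=15): L=50 R=184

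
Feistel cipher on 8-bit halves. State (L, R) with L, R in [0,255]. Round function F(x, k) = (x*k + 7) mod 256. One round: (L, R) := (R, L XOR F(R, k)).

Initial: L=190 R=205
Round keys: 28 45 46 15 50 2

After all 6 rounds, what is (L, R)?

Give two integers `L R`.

Answer: 11 87

Derivation:
Round 1 (k=28): L=205 R=205
Round 2 (k=45): L=205 R=221
Round 3 (k=46): L=221 R=112
Round 4 (k=15): L=112 R=74
Round 5 (k=50): L=74 R=11
Round 6 (k=2): L=11 R=87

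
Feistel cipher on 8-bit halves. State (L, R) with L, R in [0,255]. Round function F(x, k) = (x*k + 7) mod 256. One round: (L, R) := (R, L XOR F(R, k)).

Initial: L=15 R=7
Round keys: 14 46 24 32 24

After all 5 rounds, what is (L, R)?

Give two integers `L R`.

Answer: 123 78

Derivation:
Round 1 (k=14): L=7 R=102
Round 2 (k=46): L=102 R=92
Round 3 (k=24): L=92 R=193
Round 4 (k=32): L=193 R=123
Round 5 (k=24): L=123 R=78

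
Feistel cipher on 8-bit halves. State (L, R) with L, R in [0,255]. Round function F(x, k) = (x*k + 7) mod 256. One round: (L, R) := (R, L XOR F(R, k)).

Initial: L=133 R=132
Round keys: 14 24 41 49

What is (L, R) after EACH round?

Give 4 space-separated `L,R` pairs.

Round 1 (k=14): L=132 R=186
Round 2 (k=24): L=186 R=243
Round 3 (k=41): L=243 R=72
Round 4 (k=49): L=72 R=60

Answer: 132,186 186,243 243,72 72,60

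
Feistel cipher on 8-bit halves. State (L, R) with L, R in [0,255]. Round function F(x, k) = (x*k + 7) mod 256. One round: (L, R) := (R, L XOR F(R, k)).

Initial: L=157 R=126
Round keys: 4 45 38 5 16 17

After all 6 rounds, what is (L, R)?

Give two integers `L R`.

Answer: 148 242

Derivation:
Round 1 (k=4): L=126 R=98
Round 2 (k=45): L=98 R=63
Round 3 (k=38): L=63 R=3
Round 4 (k=5): L=3 R=41
Round 5 (k=16): L=41 R=148
Round 6 (k=17): L=148 R=242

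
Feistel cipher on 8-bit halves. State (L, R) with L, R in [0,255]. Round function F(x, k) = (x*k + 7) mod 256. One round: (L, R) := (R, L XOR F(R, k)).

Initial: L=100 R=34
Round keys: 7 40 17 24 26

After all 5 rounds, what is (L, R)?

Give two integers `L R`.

Round 1 (k=7): L=34 R=145
Round 2 (k=40): L=145 R=141
Round 3 (k=17): L=141 R=245
Round 4 (k=24): L=245 R=114
Round 5 (k=26): L=114 R=110

Answer: 114 110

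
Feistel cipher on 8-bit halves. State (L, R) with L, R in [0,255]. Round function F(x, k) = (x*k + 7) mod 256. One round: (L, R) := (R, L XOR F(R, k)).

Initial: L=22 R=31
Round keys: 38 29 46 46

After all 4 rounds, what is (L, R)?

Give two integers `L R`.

Round 1 (k=38): L=31 R=183
Round 2 (k=29): L=183 R=221
Round 3 (k=46): L=221 R=10
Round 4 (k=46): L=10 R=14

Answer: 10 14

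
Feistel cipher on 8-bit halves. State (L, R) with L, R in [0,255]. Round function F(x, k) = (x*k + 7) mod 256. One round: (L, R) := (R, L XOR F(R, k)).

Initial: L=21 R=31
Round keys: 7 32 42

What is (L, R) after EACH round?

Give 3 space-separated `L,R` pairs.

Answer: 31,245 245,184 184,194

Derivation:
Round 1 (k=7): L=31 R=245
Round 2 (k=32): L=245 R=184
Round 3 (k=42): L=184 R=194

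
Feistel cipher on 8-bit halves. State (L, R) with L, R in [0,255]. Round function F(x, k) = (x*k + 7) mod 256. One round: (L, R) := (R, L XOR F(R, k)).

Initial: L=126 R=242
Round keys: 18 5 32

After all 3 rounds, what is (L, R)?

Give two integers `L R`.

Answer: 162 50

Derivation:
Round 1 (k=18): L=242 R=117
Round 2 (k=5): L=117 R=162
Round 3 (k=32): L=162 R=50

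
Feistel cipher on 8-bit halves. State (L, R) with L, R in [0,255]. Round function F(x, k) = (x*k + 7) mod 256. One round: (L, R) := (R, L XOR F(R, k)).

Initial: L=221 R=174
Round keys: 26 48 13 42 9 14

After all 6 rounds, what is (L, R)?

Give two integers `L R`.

Round 1 (k=26): L=174 R=110
Round 2 (k=48): L=110 R=9
Round 3 (k=13): L=9 R=18
Round 4 (k=42): L=18 R=242
Round 5 (k=9): L=242 R=155
Round 6 (k=14): L=155 R=115

Answer: 155 115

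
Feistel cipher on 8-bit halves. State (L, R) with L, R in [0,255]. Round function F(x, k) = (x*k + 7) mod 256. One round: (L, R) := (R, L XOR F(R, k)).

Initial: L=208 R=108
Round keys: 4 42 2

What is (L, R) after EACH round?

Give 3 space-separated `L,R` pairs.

Round 1 (k=4): L=108 R=103
Round 2 (k=42): L=103 R=129
Round 3 (k=2): L=129 R=110

Answer: 108,103 103,129 129,110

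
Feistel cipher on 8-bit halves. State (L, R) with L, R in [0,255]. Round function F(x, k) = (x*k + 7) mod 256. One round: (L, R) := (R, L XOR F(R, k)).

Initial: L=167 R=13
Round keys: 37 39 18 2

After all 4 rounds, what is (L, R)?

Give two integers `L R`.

Answer: 94 222

Derivation:
Round 1 (k=37): L=13 R=79
Round 2 (k=39): L=79 R=29
Round 3 (k=18): L=29 R=94
Round 4 (k=2): L=94 R=222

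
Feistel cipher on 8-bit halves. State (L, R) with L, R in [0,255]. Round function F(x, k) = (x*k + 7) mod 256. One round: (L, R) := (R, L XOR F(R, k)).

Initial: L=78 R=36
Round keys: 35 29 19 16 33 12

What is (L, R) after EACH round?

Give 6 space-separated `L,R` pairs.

Answer: 36,189 189,84 84,254 254,179 179,228 228,4

Derivation:
Round 1 (k=35): L=36 R=189
Round 2 (k=29): L=189 R=84
Round 3 (k=19): L=84 R=254
Round 4 (k=16): L=254 R=179
Round 5 (k=33): L=179 R=228
Round 6 (k=12): L=228 R=4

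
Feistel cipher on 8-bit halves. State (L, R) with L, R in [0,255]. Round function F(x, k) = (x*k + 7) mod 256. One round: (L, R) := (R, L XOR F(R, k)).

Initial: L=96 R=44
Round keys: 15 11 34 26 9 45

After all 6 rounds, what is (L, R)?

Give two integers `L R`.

Answer: 182 150

Derivation:
Round 1 (k=15): L=44 R=251
Round 2 (k=11): L=251 R=252
Round 3 (k=34): L=252 R=132
Round 4 (k=26): L=132 R=147
Round 5 (k=9): L=147 R=182
Round 6 (k=45): L=182 R=150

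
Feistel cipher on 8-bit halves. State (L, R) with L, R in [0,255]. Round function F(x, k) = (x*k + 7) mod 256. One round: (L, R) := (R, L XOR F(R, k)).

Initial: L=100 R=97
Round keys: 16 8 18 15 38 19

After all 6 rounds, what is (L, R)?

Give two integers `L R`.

Round 1 (k=16): L=97 R=115
Round 2 (k=8): L=115 R=254
Round 3 (k=18): L=254 R=144
Round 4 (k=15): L=144 R=137
Round 5 (k=38): L=137 R=205
Round 6 (k=19): L=205 R=183

Answer: 205 183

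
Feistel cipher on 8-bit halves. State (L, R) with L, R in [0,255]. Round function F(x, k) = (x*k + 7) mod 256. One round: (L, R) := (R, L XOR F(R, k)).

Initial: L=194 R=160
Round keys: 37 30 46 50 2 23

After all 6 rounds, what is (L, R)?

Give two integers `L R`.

Round 1 (k=37): L=160 R=229
Round 2 (k=30): L=229 R=125
Round 3 (k=46): L=125 R=152
Round 4 (k=50): L=152 R=202
Round 5 (k=2): L=202 R=3
Round 6 (k=23): L=3 R=134

Answer: 3 134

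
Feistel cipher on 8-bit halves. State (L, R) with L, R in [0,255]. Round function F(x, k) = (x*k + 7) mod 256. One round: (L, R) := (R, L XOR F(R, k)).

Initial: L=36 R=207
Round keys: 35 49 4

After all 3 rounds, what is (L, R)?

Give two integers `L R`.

Answer: 184 151

Derivation:
Round 1 (k=35): L=207 R=112
Round 2 (k=49): L=112 R=184
Round 3 (k=4): L=184 R=151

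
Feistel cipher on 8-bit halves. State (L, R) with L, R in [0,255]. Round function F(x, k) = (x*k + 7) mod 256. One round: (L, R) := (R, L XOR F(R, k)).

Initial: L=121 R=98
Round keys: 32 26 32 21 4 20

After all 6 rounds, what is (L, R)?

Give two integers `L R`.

Answer: 130 10

Derivation:
Round 1 (k=32): L=98 R=62
Round 2 (k=26): L=62 R=49
Round 3 (k=32): L=49 R=25
Round 4 (k=21): L=25 R=37
Round 5 (k=4): L=37 R=130
Round 6 (k=20): L=130 R=10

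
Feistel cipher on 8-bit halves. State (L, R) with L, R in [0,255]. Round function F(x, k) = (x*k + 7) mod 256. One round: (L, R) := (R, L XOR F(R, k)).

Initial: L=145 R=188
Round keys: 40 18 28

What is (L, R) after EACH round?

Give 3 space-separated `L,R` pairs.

Round 1 (k=40): L=188 R=246
Round 2 (k=18): L=246 R=239
Round 3 (k=28): L=239 R=221

Answer: 188,246 246,239 239,221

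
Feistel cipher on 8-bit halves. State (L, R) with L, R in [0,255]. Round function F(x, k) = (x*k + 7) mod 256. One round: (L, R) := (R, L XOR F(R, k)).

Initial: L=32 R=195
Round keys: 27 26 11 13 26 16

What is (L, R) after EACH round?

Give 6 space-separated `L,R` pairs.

Answer: 195,184 184,116 116,187 187,242 242,32 32,245

Derivation:
Round 1 (k=27): L=195 R=184
Round 2 (k=26): L=184 R=116
Round 3 (k=11): L=116 R=187
Round 4 (k=13): L=187 R=242
Round 5 (k=26): L=242 R=32
Round 6 (k=16): L=32 R=245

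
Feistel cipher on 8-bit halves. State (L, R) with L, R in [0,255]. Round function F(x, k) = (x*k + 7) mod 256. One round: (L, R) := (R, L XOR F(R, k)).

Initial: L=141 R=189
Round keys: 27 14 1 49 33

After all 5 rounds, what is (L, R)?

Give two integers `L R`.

Round 1 (k=27): L=189 R=123
Round 2 (k=14): L=123 R=124
Round 3 (k=1): L=124 R=248
Round 4 (k=49): L=248 R=3
Round 5 (k=33): L=3 R=146

Answer: 3 146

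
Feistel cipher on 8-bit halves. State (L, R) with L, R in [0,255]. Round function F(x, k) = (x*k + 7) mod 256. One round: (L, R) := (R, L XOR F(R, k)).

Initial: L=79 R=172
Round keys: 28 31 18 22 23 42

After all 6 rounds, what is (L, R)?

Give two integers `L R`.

Round 1 (k=28): L=172 R=152
Round 2 (k=31): L=152 R=195
Round 3 (k=18): L=195 R=37
Round 4 (k=22): L=37 R=246
Round 5 (k=23): L=246 R=4
Round 6 (k=42): L=4 R=89

Answer: 4 89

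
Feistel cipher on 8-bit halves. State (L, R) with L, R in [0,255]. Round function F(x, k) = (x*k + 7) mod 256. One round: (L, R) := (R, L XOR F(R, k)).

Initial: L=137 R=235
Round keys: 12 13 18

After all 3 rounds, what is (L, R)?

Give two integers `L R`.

Answer: 74 185

Derivation:
Round 1 (k=12): L=235 R=130
Round 2 (k=13): L=130 R=74
Round 3 (k=18): L=74 R=185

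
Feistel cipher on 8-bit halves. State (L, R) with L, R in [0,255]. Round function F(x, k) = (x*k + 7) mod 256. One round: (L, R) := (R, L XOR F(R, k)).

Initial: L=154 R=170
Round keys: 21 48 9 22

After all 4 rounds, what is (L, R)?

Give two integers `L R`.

Round 1 (k=21): L=170 R=99
Round 2 (k=48): L=99 R=61
Round 3 (k=9): L=61 R=79
Round 4 (k=22): L=79 R=236

Answer: 79 236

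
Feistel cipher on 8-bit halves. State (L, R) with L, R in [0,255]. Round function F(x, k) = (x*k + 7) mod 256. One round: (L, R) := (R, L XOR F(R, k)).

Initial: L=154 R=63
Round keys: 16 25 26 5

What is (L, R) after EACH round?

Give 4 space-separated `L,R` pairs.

Answer: 63,109 109,147 147,152 152,108

Derivation:
Round 1 (k=16): L=63 R=109
Round 2 (k=25): L=109 R=147
Round 3 (k=26): L=147 R=152
Round 4 (k=5): L=152 R=108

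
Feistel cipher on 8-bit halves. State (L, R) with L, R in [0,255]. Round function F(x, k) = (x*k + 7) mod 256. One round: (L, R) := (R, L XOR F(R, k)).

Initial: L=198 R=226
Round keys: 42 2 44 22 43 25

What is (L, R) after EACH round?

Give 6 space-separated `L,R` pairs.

Answer: 226,221 221,35 35,214 214,72 72,201 201,224

Derivation:
Round 1 (k=42): L=226 R=221
Round 2 (k=2): L=221 R=35
Round 3 (k=44): L=35 R=214
Round 4 (k=22): L=214 R=72
Round 5 (k=43): L=72 R=201
Round 6 (k=25): L=201 R=224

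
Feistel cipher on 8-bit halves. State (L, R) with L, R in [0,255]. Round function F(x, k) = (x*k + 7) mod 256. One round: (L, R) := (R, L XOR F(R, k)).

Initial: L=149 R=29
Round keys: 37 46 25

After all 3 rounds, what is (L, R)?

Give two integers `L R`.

Round 1 (k=37): L=29 R=173
Round 2 (k=46): L=173 R=0
Round 3 (k=25): L=0 R=170

Answer: 0 170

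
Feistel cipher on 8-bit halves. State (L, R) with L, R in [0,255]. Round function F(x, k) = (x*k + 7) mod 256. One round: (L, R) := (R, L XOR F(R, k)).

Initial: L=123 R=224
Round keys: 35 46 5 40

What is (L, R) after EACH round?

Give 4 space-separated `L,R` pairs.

Round 1 (k=35): L=224 R=220
Round 2 (k=46): L=220 R=111
Round 3 (k=5): L=111 R=238
Round 4 (k=40): L=238 R=88

Answer: 224,220 220,111 111,238 238,88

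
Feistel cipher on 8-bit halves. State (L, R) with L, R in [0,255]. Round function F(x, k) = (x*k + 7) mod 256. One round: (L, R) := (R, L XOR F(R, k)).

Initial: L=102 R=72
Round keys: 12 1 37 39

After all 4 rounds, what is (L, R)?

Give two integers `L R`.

Answer: 70 241

Derivation:
Round 1 (k=12): L=72 R=1
Round 2 (k=1): L=1 R=64
Round 3 (k=37): L=64 R=70
Round 4 (k=39): L=70 R=241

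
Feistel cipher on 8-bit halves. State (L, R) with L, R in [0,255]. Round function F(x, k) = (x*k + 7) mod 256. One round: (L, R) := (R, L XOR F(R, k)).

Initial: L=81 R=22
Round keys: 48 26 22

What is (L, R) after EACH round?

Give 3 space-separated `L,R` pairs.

Round 1 (k=48): L=22 R=118
Round 2 (k=26): L=118 R=21
Round 3 (k=22): L=21 R=163

Answer: 22,118 118,21 21,163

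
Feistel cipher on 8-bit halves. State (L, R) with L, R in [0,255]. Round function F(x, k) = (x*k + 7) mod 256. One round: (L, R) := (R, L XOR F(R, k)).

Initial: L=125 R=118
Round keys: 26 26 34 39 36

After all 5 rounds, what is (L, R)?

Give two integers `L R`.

Answer: 117 244

Derivation:
Round 1 (k=26): L=118 R=126
Round 2 (k=26): L=126 R=165
Round 3 (k=34): L=165 R=143
Round 4 (k=39): L=143 R=117
Round 5 (k=36): L=117 R=244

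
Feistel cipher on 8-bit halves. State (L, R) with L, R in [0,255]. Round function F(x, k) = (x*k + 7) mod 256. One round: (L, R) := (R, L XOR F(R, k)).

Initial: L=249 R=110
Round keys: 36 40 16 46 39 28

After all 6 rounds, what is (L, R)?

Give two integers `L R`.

Round 1 (k=36): L=110 R=134
Round 2 (k=40): L=134 R=153
Round 3 (k=16): L=153 R=17
Round 4 (k=46): L=17 R=140
Round 5 (k=39): L=140 R=74
Round 6 (k=28): L=74 R=147

Answer: 74 147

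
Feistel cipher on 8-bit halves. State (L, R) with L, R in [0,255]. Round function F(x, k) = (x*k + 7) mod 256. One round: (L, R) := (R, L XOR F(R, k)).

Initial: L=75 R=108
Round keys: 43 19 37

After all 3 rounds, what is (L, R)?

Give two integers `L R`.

Round 1 (k=43): L=108 R=96
Round 2 (k=19): L=96 R=75
Round 3 (k=37): L=75 R=190

Answer: 75 190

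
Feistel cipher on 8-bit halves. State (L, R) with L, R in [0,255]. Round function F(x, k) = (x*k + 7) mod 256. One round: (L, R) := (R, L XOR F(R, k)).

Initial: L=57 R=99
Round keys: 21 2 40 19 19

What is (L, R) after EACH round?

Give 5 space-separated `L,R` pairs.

Round 1 (k=21): L=99 R=31
Round 2 (k=2): L=31 R=38
Round 3 (k=40): L=38 R=232
Round 4 (k=19): L=232 R=25
Round 5 (k=19): L=25 R=10

Answer: 99,31 31,38 38,232 232,25 25,10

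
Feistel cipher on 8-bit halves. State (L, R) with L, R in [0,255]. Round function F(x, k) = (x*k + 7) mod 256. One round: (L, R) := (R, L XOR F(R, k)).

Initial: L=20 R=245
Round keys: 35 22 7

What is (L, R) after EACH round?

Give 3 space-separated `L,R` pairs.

Answer: 245,146 146,102 102,67

Derivation:
Round 1 (k=35): L=245 R=146
Round 2 (k=22): L=146 R=102
Round 3 (k=7): L=102 R=67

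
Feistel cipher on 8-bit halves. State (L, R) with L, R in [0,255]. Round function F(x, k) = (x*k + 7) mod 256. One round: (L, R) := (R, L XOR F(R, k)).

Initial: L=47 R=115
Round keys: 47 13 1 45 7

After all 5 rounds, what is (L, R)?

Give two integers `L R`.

Answer: 71 31

Derivation:
Round 1 (k=47): L=115 R=11
Round 2 (k=13): L=11 R=229
Round 3 (k=1): L=229 R=231
Round 4 (k=45): L=231 R=71
Round 5 (k=7): L=71 R=31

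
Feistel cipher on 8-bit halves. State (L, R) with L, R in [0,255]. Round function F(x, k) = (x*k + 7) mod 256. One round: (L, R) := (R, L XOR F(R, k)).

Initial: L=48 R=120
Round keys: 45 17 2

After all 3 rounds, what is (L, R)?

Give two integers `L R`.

Round 1 (k=45): L=120 R=47
Round 2 (k=17): L=47 R=94
Round 3 (k=2): L=94 R=236

Answer: 94 236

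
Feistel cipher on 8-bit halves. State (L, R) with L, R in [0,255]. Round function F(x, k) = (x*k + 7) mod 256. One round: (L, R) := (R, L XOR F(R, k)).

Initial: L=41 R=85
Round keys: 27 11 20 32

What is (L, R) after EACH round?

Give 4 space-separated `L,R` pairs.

Round 1 (k=27): L=85 R=215
Round 2 (k=11): L=215 R=17
Round 3 (k=20): L=17 R=140
Round 4 (k=32): L=140 R=150

Answer: 85,215 215,17 17,140 140,150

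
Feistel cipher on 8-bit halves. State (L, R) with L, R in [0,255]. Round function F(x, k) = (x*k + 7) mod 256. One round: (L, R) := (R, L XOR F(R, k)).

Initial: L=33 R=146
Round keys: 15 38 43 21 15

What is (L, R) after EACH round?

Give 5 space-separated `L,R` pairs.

Round 1 (k=15): L=146 R=180
Round 2 (k=38): L=180 R=45
Round 3 (k=43): L=45 R=34
Round 4 (k=21): L=34 R=252
Round 5 (k=15): L=252 R=233

Answer: 146,180 180,45 45,34 34,252 252,233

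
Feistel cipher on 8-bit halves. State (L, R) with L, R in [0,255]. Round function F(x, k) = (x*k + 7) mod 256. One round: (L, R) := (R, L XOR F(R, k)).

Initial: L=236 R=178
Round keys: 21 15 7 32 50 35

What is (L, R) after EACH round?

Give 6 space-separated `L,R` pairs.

Round 1 (k=21): L=178 R=77
Round 2 (k=15): L=77 R=56
Round 3 (k=7): L=56 R=194
Round 4 (k=32): L=194 R=127
Round 5 (k=50): L=127 R=23
Round 6 (k=35): L=23 R=83

Answer: 178,77 77,56 56,194 194,127 127,23 23,83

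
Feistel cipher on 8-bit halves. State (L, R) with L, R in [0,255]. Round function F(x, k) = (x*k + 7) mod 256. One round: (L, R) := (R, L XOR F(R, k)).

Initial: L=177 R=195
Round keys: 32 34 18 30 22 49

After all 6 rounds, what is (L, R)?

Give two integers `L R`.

Round 1 (k=32): L=195 R=214
Round 2 (k=34): L=214 R=176
Round 3 (k=18): L=176 R=177
Round 4 (k=30): L=177 R=117
Round 5 (k=22): L=117 R=164
Round 6 (k=49): L=164 R=30

Answer: 164 30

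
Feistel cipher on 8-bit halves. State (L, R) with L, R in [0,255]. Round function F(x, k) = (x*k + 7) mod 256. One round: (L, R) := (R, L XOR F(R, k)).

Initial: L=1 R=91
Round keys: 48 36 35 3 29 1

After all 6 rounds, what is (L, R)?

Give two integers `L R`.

Round 1 (k=48): L=91 R=22
Round 2 (k=36): L=22 R=68
Round 3 (k=35): L=68 R=69
Round 4 (k=3): L=69 R=146
Round 5 (k=29): L=146 R=212
Round 6 (k=1): L=212 R=73

Answer: 212 73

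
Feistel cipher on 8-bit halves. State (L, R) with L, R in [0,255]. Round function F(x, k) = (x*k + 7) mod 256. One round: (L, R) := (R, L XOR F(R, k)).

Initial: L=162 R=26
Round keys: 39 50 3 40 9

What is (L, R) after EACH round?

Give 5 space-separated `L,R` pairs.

Round 1 (k=39): L=26 R=95
Round 2 (k=50): L=95 R=143
Round 3 (k=3): L=143 R=235
Round 4 (k=40): L=235 R=48
Round 5 (k=9): L=48 R=92

Answer: 26,95 95,143 143,235 235,48 48,92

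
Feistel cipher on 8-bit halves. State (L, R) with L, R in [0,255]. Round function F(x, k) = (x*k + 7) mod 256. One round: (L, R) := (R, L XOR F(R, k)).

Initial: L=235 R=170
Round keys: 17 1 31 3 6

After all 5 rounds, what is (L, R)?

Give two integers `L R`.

Round 1 (k=17): L=170 R=186
Round 2 (k=1): L=186 R=107
Round 3 (k=31): L=107 R=70
Round 4 (k=3): L=70 R=178
Round 5 (k=6): L=178 R=117

Answer: 178 117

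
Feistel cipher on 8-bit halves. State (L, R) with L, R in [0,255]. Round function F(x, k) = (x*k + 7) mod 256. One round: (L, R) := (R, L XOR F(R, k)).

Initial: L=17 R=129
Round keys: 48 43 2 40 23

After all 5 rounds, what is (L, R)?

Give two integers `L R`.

Answer: 71 153

Derivation:
Round 1 (k=48): L=129 R=38
Round 2 (k=43): L=38 R=232
Round 3 (k=2): L=232 R=241
Round 4 (k=40): L=241 R=71
Round 5 (k=23): L=71 R=153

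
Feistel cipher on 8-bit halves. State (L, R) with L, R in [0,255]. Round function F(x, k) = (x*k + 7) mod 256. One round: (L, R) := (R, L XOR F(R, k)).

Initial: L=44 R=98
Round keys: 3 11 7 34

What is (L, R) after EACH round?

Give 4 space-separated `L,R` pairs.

Round 1 (k=3): L=98 R=1
Round 2 (k=11): L=1 R=112
Round 3 (k=7): L=112 R=22
Round 4 (k=34): L=22 R=131

Answer: 98,1 1,112 112,22 22,131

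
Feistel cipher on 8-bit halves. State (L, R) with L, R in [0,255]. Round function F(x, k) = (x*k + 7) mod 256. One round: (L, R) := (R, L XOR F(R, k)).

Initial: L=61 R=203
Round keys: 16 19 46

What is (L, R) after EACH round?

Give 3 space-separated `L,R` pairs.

Round 1 (k=16): L=203 R=138
Round 2 (k=19): L=138 R=142
Round 3 (k=46): L=142 R=1

Answer: 203,138 138,142 142,1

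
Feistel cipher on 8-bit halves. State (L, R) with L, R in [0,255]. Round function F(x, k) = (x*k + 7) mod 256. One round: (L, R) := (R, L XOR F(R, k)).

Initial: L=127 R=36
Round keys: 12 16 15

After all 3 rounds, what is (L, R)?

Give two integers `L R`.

Round 1 (k=12): L=36 R=200
Round 2 (k=16): L=200 R=163
Round 3 (k=15): L=163 R=92

Answer: 163 92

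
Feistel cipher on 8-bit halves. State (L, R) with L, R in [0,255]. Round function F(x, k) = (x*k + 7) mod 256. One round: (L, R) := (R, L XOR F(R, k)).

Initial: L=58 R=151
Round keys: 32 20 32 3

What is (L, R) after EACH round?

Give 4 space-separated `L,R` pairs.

Round 1 (k=32): L=151 R=221
Round 2 (k=20): L=221 R=220
Round 3 (k=32): L=220 R=90
Round 4 (k=3): L=90 R=201

Answer: 151,221 221,220 220,90 90,201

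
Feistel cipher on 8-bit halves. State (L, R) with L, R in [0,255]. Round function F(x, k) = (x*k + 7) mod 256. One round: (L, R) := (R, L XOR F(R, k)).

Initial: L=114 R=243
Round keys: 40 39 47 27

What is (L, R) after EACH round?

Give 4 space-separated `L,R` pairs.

Answer: 243,141 141,113 113,75 75,129

Derivation:
Round 1 (k=40): L=243 R=141
Round 2 (k=39): L=141 R=113
Round 3 (k=47): L=113 R=75
Round 4 (k=27): L=75 R=129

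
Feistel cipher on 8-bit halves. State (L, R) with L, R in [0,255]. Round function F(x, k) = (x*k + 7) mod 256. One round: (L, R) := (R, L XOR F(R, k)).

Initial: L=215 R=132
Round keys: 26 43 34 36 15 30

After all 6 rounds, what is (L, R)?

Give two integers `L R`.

Round 1 (k=26): L=132 R=184
Round 2 (k=43): L=184 R=107
Round 3 (k=34): L=107 R=133
Round 4 (k=36): L=133 R=208
Round 5 (k=15): L=208 R=178
Round 6 (k=30): L=178 R=51

Answer: 178 51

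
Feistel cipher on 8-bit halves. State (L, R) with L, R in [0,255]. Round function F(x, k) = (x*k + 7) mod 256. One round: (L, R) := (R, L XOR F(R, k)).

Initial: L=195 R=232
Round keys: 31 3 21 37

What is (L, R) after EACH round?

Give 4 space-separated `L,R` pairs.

Round 1 (k=31): L=232 R=220
Round 2 (k=3): L=220 R=115
Round 3 (k=21): L=115 R=170
Round 4 (k=37): L=170 R=234

Answer: 232,220 220,115 115,170 170,234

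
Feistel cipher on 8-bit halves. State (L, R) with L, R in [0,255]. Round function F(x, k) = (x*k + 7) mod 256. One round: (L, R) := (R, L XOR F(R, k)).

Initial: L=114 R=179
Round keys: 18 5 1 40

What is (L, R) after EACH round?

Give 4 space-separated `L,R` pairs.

Round 1 (k=18): L=179 R=239
Round 2 (k=5): L=239 R=1
Round 3 (k=1): L=1 R=231
Round 4 (k=40): L=231 R=30

Answer: 179,239 239,1 1,231 231,30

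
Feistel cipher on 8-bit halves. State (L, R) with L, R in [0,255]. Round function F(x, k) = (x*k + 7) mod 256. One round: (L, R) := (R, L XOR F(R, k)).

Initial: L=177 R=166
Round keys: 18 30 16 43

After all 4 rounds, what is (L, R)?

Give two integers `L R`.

Answer: 85 171

Derivation:
Round 1 (k=18): L=166 R=2
Round 2 (k=30): L=2 R=229
Round 3 (k=16): L=229 R=85
Round 4 (k=43): L=85 R=171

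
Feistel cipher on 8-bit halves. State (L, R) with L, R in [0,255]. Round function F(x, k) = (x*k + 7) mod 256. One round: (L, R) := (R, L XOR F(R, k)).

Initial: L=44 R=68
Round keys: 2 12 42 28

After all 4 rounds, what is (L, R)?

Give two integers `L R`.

Round 1 (k=2): L=68 R=163
Round 2 (k=12): L=163 R=239
Round 3 (k=42): L=239 R=158
Round 4 (k=28): L=158 R=160

Answer: 158 160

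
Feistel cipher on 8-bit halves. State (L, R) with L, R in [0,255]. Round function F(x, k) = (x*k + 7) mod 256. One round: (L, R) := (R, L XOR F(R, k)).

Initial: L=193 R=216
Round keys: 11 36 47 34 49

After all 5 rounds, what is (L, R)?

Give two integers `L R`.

Round 1 (k=11): L=216 R=142
Round 2 (k=36): L=142 R=39
Round 3 (k=47): L=39 R=190
Round 4 (k=34): L=190 R=100
Round 5 (k=49): L=100 R=149

Answer: 100 149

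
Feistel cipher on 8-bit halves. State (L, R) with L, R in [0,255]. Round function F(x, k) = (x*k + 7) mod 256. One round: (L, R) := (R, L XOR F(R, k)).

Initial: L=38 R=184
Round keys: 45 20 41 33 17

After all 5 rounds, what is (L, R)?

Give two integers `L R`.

Round 1 (k=45): L=184 R=121
Round 2 (k=20): L=121 R=195
Round 3 (k=41): L=195 R=59
Round 4 (k=33): L=59 R=97
Round 5 (k=17): L=97 R=67

Answer: 97 67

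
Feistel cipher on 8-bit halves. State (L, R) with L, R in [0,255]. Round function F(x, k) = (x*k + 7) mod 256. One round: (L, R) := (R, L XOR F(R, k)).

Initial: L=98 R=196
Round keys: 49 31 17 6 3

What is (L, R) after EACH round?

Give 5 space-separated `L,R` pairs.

Answer: 196,233 233,250 250,72 72,77 77,166

Derivation:
Round 1 (k=49): L=196 R=233
Round 2 (k=31): L=233 R=250
Round 3 (k=17): L=250 R=72
Round 4 (k=6): L=72 R=77
Round 5 (k=3): L=77 R=166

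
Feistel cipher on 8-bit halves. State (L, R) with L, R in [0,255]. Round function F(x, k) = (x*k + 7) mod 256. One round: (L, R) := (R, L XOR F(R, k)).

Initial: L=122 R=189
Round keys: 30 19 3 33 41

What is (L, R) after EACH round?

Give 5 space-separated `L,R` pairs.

Answer: 189,87 87,193 193,29 29,5 5,201

Derivation:
Round 1 (k=30): L=189 R=87
Round 2 (k=19): L=87 R=193
Round 3 (k=3): L=193 R=29
Round 4 (k=33): L=29 R=5
Round 5 (k=41): L=5 R=201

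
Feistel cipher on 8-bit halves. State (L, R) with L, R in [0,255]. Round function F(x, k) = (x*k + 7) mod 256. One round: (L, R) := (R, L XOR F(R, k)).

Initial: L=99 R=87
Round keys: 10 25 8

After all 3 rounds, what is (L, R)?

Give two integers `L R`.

Round 1 (k=10): L=87 R=14
Round 2 (k=25): L=14 R=50
Round 3 (k=8): L=50 R=153

Answer: 50 153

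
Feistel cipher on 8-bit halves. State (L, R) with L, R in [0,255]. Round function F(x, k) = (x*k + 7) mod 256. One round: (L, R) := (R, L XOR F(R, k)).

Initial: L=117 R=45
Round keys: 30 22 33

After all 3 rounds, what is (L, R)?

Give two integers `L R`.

Answer: 250 121

Derivation:
Round 1 (k=30): L=45 R=56
Round 2 (k=22): L=56 R=250
Round 3 (k=33): L=250 R=121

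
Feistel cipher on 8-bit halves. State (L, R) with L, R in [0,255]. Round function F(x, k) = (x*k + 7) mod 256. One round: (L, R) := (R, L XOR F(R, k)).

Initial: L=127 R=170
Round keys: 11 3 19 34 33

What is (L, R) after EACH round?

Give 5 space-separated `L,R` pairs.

Answer: 170,42 42,47 47,174 174,12 12,61

Derivation:
Round 1 (k=11): L=170 R=42
Round 2 (k=3): L=42 R=47
Round 3 (k=19): L=47 R=174
Round 4 (k=34): L=174 R=12
Round 5 (k=33): L=12 R=61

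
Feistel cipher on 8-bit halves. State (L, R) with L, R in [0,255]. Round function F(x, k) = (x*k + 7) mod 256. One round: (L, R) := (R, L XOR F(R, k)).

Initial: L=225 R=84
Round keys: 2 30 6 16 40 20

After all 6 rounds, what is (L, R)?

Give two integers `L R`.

Round 1 (k=2): L=84 R=78
Round 2 (k=30): L=78 R=127
Round 3 (k=6): L=127 R=79
Round 4 (k=16): L=79 R=136
Round 5 (k=40): L=136 R=8
Round 6 (k=20): L=8 R=47

Answer: 8 47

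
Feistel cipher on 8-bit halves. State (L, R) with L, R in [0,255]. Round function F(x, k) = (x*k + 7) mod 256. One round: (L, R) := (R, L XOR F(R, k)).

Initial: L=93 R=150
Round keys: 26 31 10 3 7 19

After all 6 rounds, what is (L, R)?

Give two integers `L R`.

Round 1 (k=26): L=150 R=30
Round 2 (k=31): L=30 R=63
Round 3 (k=10): L=63 R=99
Round 4 (k=3): L=99 R=15
Round 5 (k=7): L=15 R=19
Round 6 (k=19): L=19 R=127

Answer: 19 127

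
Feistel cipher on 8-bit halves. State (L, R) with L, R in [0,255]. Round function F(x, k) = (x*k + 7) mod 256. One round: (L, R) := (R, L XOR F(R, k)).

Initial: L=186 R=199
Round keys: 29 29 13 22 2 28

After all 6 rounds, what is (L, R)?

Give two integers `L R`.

Round 1 (k=29): L=199 R=40
Round 2 (k=29): L=40 R=72
Round 3 (k=13): L=72 R=135
Round 4 (k=22): L=135 R=233
Round 5 (k=2): L=233 R=94
Round 6 (k=28): L=94 R=166

Answer: 94 166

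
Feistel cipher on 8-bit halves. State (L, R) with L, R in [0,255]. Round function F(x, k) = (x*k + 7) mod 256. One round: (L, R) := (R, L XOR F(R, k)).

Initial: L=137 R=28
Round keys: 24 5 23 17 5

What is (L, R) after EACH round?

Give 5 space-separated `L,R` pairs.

Answer: 28,46 46,241 241,128 128,118 118,213

Derivation:
Round 1 (k=24): L=28 R=46
Round 2 (k=5): L=46 R=241
Round 3 (k=23): L=241 R=128
Round 4 (k=17): L=128 R=118
Round 5 (k=5): L=118 R=213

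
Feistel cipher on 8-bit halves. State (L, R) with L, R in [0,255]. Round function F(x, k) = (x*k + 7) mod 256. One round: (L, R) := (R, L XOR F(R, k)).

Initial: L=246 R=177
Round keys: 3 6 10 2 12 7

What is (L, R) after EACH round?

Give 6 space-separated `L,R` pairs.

Round 1 (k=3): L=177 R=236
Round 2 (k=6): L=236 R=62
Round 3 (k=10): L=62 R=159
Round 4 (k=2): L=159 R=123
Round 5 (k=12): L=123 R=84
Round 6 (k=7): L=84 R=40

Answer: 177,236 236,62 62,159 159,123 123,84 84,40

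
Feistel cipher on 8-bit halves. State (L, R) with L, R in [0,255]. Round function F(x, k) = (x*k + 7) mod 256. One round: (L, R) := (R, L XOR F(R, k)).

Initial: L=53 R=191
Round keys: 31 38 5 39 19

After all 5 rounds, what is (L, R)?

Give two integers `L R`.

Round 1 (k=31): L=191 R=29
Round 2 (k=38): L=29 R=234
Round 3 (k=5): L=234 R=132
Round 4 (k=39): L=132 R=201
Round 5 (k=19): L=201 R=118

Answer: 201 118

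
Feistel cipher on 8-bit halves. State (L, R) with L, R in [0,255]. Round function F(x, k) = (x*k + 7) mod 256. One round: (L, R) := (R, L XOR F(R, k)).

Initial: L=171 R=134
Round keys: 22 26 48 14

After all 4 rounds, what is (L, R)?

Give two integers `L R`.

Round 1 (k=22): L=134 R=32
Round 2 (k=26): L=32 R=193
Round 3 (k=48): L=193 R=23
Round 4 (k=14): L=23 R=136

Answer: 23 136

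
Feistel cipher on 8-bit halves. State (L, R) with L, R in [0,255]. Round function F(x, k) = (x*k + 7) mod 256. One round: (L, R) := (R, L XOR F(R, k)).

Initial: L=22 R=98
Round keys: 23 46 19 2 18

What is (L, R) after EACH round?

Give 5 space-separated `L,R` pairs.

Answer: 98,195 195,115 115,83 83,222 222,240

Derivation:
Round 1 (k=23): L=98 R=195
Round 2 (k=46): L=195 R=115
Round 3 (k=19): L=115 R=83
Round 4 (k=2): L=83 R=222
Round 5 (k=18): L=222 R=240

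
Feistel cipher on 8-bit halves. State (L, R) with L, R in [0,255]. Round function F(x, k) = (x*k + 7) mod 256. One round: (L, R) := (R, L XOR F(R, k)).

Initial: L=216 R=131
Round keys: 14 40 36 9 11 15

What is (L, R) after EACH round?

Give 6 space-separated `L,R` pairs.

Answer: 131,233 233,236 236,222 222,57 57,164 164,154

Derivation:
Round 1 (k=14): L=131 R=233
Round 2 (k=40): L=233 R=236
Round 3 (k=36): L=236 R=222
Round 4 (k=9): L=222 R=57
Round 5 (k=11): L=57 R=164
Round 6 (k=15): L=164 R=154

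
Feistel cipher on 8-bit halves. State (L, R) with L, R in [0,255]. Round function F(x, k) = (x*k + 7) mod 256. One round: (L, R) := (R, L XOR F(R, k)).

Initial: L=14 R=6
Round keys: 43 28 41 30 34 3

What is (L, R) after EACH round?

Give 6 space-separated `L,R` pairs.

Answer: 6,7 7,205 205,219 219,124 124,164 164,143

Derivation:
Round 1 (k=43): L=6 R=7
Round 2 (k=28): L=7 R=205
Round 3 (k=41): L=205 R=219
Round 4 (k=30): L=219 R=124
Round 5 (k=34): L=124 R=164
Round 6 (k=3): L=164 R=143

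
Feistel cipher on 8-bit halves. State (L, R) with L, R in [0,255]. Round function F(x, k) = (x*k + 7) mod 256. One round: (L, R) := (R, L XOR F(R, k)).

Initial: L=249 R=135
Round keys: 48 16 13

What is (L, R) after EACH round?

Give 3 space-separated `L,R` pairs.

Answer: 135,174 174,96 96,73

Derivation:
Round 1 (k=48): L=135 R=174
Round 2 (k=16): L=174 R=96
Round 3 (k=13): L=96 R=73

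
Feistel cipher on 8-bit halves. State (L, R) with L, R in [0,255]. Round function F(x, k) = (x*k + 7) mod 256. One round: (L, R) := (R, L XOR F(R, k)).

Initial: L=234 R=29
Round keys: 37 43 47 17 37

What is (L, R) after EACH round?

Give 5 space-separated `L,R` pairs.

Round 1 (k=37): L=29 R=210
Round 2 (k=43): L=210 R=80
Round 3 (k=47): L=80 R=101
Round 4 (k=17): L=101 R=236
Round 5 (k=37): L=236 R=70

Answer: 29,210 210,80 80,101 101,236 236,70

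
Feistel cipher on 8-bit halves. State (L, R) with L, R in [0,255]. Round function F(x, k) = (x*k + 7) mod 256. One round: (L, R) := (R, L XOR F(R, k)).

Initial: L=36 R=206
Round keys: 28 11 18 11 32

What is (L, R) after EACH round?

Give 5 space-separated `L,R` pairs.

Round 1 (k=28): L=206 R=171
Round 2 (k=11): L=171 R=174
Round 3 (k=18): L=174 R=232
Round 4 (k=11): L=232 R=81
Round 5 (k=32): L=81 R=207

Answer: 206,171 171,174 174,232 232,81 81,207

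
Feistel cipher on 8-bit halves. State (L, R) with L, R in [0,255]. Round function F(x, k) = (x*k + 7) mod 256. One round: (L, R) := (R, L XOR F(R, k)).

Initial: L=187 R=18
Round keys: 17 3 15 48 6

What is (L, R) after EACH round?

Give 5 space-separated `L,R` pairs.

Round 1 (k=17): L=18 R=130
Round 2 (k=3): L=130 R=159
Round 3 (k=15): L=159 R=218
Round 4 (k=48): L=218 R=120
Round 5 (k=6): L=120 R=13

Answer: 18,130 130,159 159,218 218,120 120,13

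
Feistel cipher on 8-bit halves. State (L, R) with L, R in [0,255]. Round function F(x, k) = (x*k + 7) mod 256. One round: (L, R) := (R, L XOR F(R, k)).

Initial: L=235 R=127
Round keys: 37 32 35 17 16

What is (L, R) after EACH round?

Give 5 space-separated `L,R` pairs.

Round 1 (k=37): L=127 R=137
Round 2 (k=32): L=137 R=88
Round 3 (k=35): L=88 R=134
Round 4 (k=17): L=134 R=181
Round 5 (k=16): L=181 R=209

Answer: 127,137 137,88 88,134 134,181 181,209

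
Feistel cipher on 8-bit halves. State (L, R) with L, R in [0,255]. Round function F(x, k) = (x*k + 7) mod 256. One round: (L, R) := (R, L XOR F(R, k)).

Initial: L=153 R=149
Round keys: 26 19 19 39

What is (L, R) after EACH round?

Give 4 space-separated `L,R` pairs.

Round 1 (k=26): L=149 R=176
Round 2 (k=19): L=176 R=130
Round 3 (k=19): L=130 R=29
Round 4 (k=39): L=29 R=240

Answer: 149,176 176,130 130,29 29,240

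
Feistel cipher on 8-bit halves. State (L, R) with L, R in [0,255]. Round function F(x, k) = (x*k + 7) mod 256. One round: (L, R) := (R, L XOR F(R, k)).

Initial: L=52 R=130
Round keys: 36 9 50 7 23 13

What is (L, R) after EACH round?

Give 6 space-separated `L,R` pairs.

Answer: 130,123 123,216 216,76 76,195 195,192 192,4

Derivation:
Round 1 (k=36): L=130 R=123
Round 2 (k=9): L=123 R=216
Round 3 (k=50): L=216 R=76
Round 4 (k=7): L=76 R=195
Round 5 (k=23): L=195 R=192
Round 6 (k=13): L=192 R=4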